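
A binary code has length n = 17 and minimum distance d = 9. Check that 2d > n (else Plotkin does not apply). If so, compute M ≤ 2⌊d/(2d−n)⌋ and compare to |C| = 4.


Plotkin bound M ≤ 18; given |C| = 4 ≤ bound (satisfied).

Check applicability: 2d = 18, n = 17.
2d − n = 1 > 0, so Plotkin applies.
Compute d/(2d−n) = 9/1 ≈ 9.0000.
⌊d/(2d−n)⌋ = 9.
Plotkin bound: M ≤ 2·9 = 18.
Given |C| = 4, check: satisfied.
This |C| is below the Plotkin bound.


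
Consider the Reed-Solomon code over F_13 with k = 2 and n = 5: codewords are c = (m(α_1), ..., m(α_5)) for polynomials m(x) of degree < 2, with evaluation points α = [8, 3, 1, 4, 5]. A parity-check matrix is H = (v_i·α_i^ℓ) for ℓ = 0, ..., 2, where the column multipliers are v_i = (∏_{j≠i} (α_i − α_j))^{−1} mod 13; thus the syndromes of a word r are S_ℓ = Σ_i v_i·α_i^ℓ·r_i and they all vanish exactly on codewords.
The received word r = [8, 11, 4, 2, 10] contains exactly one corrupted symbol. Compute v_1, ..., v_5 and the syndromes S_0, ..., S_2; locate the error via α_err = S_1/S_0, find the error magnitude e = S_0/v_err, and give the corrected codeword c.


S = (5, 2, 6), error at position 2, error magnitude e = 4, c = [8, 7, 4, 2, 10].

Step 1: column multipliers v_i = (∏_{j≠i}(α_i − α_j))^{−1} mod 13.
  i = 1 (α = 8): (8−3)(8−1)(8−4)(8−5) = 5·7·4·3 = 420 ≡ 4, so v_1 = 4^{−1} = 10 (mod 13).
  i = 2 (α = 3): (3−8)(3−1)(3−4)(3−5) = (−5)·2·(−1)·(−2) = −20 ≡ 6, so v_2 = 6^{−1} = 11 (mod 13).
  i = 3 (α = 1): (1−8)(1−3)(1−4)(1−5) = (−7)·(−2)·(−3)·(−4) = 168 ≡ 12, so v_3 = 12^{−1} = 12 (mod 13).
  i = 4 (α = 4): (4−8)(4−3)(4−1)(4−5) = (−4)·1·3·(−1) = 12 ≡ 12, so v_4 = 12^{−1} = 12 (mod 13).
  i = 5 (α = 5): (5−8)(5−3)(5−1)(5−4) = (−3)·2·4·1 = −24 ≡ 2, so v_5 = 2^{−1} = 7 (mod 13).
  v = [10, 11, 12, 12, 7].
Step 2: syndromes of r = [8, 11, 4, 2, 10] (all sums mod 13).
  S_0 = Σ v_i r_i = 10·8 + 11·11 + 12·4 + 12·2 + 7·10 = 343 ≡ 5.
  S_1 = Σ v_i α_i r_i = 10·8·8 + 11·3·11 + 12·1·4 + 12·4·2 + 7·5·10 = 1497 ≡ 2.
  α_i^2 mod 13 = [12, 9, 1, 3, 12].
  S_2 = Σ v_i α_i^2 r_i = 10·12·8 + 11·9·11 + 12·1·4 + 12·3·2 + 7·12·10 = 3009 ≡ 6.
  S = (5, 2, 6) ≠ 0, so r is not a codeword (an error is present).
Step 3: locate the error. For a single error e at position i, S_ℓ = v_i·e·α_i^ℓ, so α_err = S_1/S_0.
  S_0^{−1} = 5^{−1} = 8 (mod 13), so α_err = 2·8 = 16 ≡ 3 = α_2. Error position i = 2.
  Consistency check: S_2/S_1 = 6·7 = 42 ≡ 3 = α_err ✓ (single-error assumption holds).
Step 4: error magnitude e = S_0/v_2 = S_0·∏_{j≠2}(α_2 − α_j) = 5·6 = 30 ≡ 4 (mod 13).
Step 5: correct position 2: c_2 = r_2 − e = 11 − 4 ≡ 7 (mod 13). Hence c = [8, 7, 4, 2, 10].
  Check: interpolating c through the α_i gives m(x) = 9 + 8·x (degree < 2) with m(α_i) = c_i for every i, so c is indeed a codeword.


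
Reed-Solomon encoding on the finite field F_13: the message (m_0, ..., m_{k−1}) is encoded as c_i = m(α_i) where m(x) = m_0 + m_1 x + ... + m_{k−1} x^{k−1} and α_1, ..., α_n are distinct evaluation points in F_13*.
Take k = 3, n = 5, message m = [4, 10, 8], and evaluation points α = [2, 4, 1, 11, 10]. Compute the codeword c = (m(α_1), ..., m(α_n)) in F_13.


c = [4, 3, 9, 3, 7]

Message polynomial: m(x) = 4 + 10·x + 8·x^2 (mod 13).
For each evaluation point α_i, compute m(α_i) mod 13:
  α_1 = 2: Horner steps 8 → 0 → 4, so m(2) = 4.
  α_2 = 4: Horner steps 8 → 3 → 3, so m(4) = 3.
  α_3 = 1: Horner steps 8 → 5 → 9, so m(1) = 9.
  α_4 = 11: Horner steps 8 → 7 → 3, so m(11) = 3.
  α_5 = 10: Horner steps 8 → 12 → 7, so m(10) = 7.
Codeword c = [4, 3, 9, 3, 7] ∈ F_13^5.


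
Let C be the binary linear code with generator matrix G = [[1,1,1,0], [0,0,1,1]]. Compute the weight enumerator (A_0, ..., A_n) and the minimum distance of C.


Weight distribution: A_0 = 1, A_2 = 1, A_3 = 2. Minimum distance d = 2.

Enumerate all 2^2 = 4 messages m ∈ F_2^2.
For each, compute codeword c = mG in F_2^4, then tally its weight.
  m = 00 → c = 0000, weight = 0.
  m = 10 → c = 1110, weight = 3.
  m = 01 → c = 0011, weight = 2.
  m = 11 → c = 1101, weight = 3.
Tally weights:
  weight 0: 1 codewords.
  weight 2: 1 codewords.
  weight 3: 2 codewords.
Minimum distance d = smallest w > 0 with A_w > 0 = 2.
Sanity: Σ A_w = 4 = 2^2 = 4 ✓.


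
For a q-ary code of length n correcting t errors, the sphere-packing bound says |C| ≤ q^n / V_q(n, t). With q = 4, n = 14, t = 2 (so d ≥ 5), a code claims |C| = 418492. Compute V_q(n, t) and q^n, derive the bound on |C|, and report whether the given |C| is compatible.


V_q(n, t) = 862, q^n = 268435456, Hamming bound = 311410, |C| = 418492 > bound (violated).

Step 1: Compute V_q(n, t) = Σ_{j=0}^2 C(n, j) (q−1)^j.
  j = 0: C(14,0)·(3)^0 = 1·1 = 1.
  j = 1: C(14,1)·(3)^1 = 14·3 = 42.
  j = 2: C(14,2)·(3)^2 = 91·9 = 819.
  V_q(n, t) = 1 + 42 + 819 = 862.
Step 2: q^n = 4^14 = 268435456.
Step 3: Hamming bound ⌊q^n / V_q(n,t)⌋ = ⌊268435456/862⌋ = 311410.
Step 4: Compare |C| = 418492 to 311410: violated.
The claimed |C| lies above the Hamming bound, so no 4-ary code of length 14 with d ≥ 5 can have 418492 codewords.


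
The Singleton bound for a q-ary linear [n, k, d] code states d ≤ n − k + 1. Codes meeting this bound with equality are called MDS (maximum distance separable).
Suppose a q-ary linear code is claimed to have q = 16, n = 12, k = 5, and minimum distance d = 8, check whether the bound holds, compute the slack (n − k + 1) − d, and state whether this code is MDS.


Singleton RHS = n − k + 1 = 8, slack = 0, bound satisfied, MDS.

Singleton bound: d ≤ n − k + 1.
Here n = 12, k = 5, so n − k + 1 = 8.
Given d = 8, check d ≤ 8: YES.
Slack = (n − k + 1) − d = 0.
The code is MDS (slack = 0).
Description: the claimed parameters are [12, 5, 8]_16; such a code would be MDS (meets Singleton bound).


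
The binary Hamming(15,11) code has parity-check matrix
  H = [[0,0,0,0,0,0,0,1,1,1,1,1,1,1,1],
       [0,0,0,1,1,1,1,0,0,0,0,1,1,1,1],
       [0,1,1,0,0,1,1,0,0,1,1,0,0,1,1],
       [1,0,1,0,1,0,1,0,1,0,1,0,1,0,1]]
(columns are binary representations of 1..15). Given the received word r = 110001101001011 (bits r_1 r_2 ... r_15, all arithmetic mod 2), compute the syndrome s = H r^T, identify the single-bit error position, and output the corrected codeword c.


s = (0, 1, 1, 0)^T, error position = 6, corrected codeword c = 110000101001011

Compute s = H r^T mod 2 one row at a time:
  s_1 = 0 + 1 + 0 + 0 + 1 + 0 + 1 + 1 = 4 ≡ 0 (mod 2).
  s_2 = 0 + 0 + 1 + 1 + 1 + 0 + 1 + 1 = 5 ≡ 1 (mod 2).
  s_3 = 1 + 0 + 1 + 1 + 0 + 0 + 1 + 1 = 5 ≡ 1 (mod 2).
  s_4 = 1 + 0 + 0 + 1 + 1 + 0 + 0 + 1 = 4 ≡ 0 (mod 2).
s = (0, 1, 1, 0)^T — this equals column 6 of H (binary 0110), so error is at position 6.
Correct: flip bit 6 of r = 110001101001011 to get c = 110000101001011.


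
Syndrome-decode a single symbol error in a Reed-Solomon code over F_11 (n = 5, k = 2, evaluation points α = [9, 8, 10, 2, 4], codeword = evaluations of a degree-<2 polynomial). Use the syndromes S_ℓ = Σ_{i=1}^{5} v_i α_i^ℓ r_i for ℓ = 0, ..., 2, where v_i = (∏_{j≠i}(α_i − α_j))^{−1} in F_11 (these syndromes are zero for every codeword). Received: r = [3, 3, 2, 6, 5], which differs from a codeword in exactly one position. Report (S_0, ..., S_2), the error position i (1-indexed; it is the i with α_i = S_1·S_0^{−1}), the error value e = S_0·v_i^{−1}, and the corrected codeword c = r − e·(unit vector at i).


S = (8, 6, 10), error at position 1, error magnitude e = 6, c = [8, 3, 2, 6, 5].

Step 1: column multipliers v_i = (∏_{j≠i}(α_i − α_j))^{−1} mod 11.
  i = 1 (α = 9): (9−8)(9−10)(9−2)(9−4) = 1·(−1)·7·5 = −35 ≡ 9, so v_1 = 9^{−1} = 5 (mod 11).
  i = 2 (α = 8): (8−9)(8−10)(8−2)(8−4) = (−1)·(−2)·6·4 = 48 ≡ 4, so v_2 = 4^{−1} = 3 (mod 11).
  i = 3 (α = 10): (10−9)(10−8)(10−2)(10−4) = 1·2·8·6 = 96 ≡ 8, so v_3 = 8^{−1} = 7 (mod 11).
  i = 4 (α = 2): (2−9)(2−8)(2−10)(2−4) = (−7)·(−6)·(−8)·(−2) = 672 ≡ 1, so v_4 = 1^{−1} = 1 (mod 11).
  i = 5 (α = 4): (4−9)(4−8)(4−10)(4−2) = (−5)·(−4)·(−6)·2 = −240 ≡ 2, so v_5 = 2^{−1} = 6 (mod 11).
  v = [5, 3, 7, 1, 6].
Step 2: syndromes of r = [3, 3, 2, 6, 5] (all sums mod 11).
  S_0 = Σ v_i r_i = 5·3 + 3·3 + 7·2 + 1·6 + 6·5 = 74 ≡ 8.
  S_1 = Σ v_i α_i r_i = 5·9·3 + 3·8·3 + 7·10·2 + 1·2·6 + 6·4·5 = 479 ≡ 6.
  α_i^2 mod 11 = [4, 9, 1, 4, 5].
  S_2 = Σ v_i α_i^2 r_i = 5·4·3 + 3·9·3 + 7·1·2 + 1·4·6 + 6·5·5 = 329 ≡ 10.
  S = (8, 6, 10) ≠ 0, so r is not a codeword (an error is present).
Step 3: locate the error. For a single error e at position i, S_ℓ = v_i·e·α_i^ℓ, so α_err = S_1/S_0.
  S_0^{−1} = 8^{−1} = 7 (mod 11), so α_err = 6·7 = 42 ≡ 9 = α_1. Error position i = 1.
  Consistency check: S_2/S_1 = 10·2 = 20 ≡ 9 = α_err ✓ (single-error assumption holds).
Step 4: error magnitude e = S_0/v_1 = S_0·∏_{j≠1}(α_1 − α_j) = 8·9 = 72 ≡ 6 (mod 11).
Step 5: correct position 1: c_1 = r_1 − e = 3 − 6 ≡ 8 (mod 11). Hence c = [8, 3, 2, 6, 5].
  Check: interpolating c through the α_i gives m(x) = 7 + 5·x (degree < 2) with m(α_i) = c_i for every i, so c is indeed a codeword.


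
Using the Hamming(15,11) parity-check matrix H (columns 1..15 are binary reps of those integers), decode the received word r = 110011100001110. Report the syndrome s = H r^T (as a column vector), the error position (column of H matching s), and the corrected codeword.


s = (1, 0, 0, 0)^T, error position = 8, corrected codeword c = 110011110001110

Compute s = H r^T mod 2 one row at a time:
  s_1 = 0 + 0 + 0 + 0 + 1 + 1 + 1 + 0 = 3 ≡ 1 (mod 2).
  s_2 = 0 + 1 + 1 + 1 + 1 + 1 + 1 + 0 = 6 ≡ 0 (mod 2).
  s_3 = 1 + 0 + 1 + 1 + 0 + 0 + 1 + 0 = 4 ≡ 0 (mod 2).
  s_4 = 1 + 0 + 1 + 1 + 0 + 0 + 1 + 0 = 4 ≡ 0 (mod 2).
s = (1, 0, 0, 0)^T — this equals column 8 of H (binary 1000), so error is at position 8.
Correct: flip bit 8 of r = 110011100001110 to get c = 110011110001110.


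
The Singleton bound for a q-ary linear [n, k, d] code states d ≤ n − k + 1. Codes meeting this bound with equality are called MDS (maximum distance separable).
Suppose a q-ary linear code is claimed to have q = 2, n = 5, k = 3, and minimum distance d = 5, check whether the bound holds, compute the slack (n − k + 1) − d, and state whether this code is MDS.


Singleton RHS = n − k + 1 = 3, slack = -2, bound violated (no such code; not MDS).

Singleton bound: d ≤ n − k + 1.
Here n = 5, k = 3, so n − k + 1 = 3.
Given d = 5, check d ≤ 3: NO.
Slack = (n − k + 1) − d = -2.
The slack is negative: d = 5 exceeds n − k + 1 = 3 by 2, so the Singleton bound is violated and no linear [5, 3, 5]_2 code can exist. In particular it is not MDS (MDS requires d = n − k + 1 exactly).
Description: the claimed parameters are [5, 3, 5]_2; such a code would be impossible (violates the Singleton bound).


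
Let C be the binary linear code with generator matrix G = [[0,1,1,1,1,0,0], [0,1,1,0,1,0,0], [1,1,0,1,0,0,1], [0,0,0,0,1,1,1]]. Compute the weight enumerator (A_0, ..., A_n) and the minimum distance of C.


Weight distribution: A_0 = 1, A_1 = 1, A_3 = 4, A_4 = 7, A_5 = 3. Minimum distance d = 1.

Enumerate all 2^4 = 16 messages m ∈ F_2^4.
For each, compute codeword c = mG in F_2^7, then tally its weight.
  m = 0000 → c = 0000000, weight = 0.
  m = 1000 → c = 0111100, weight = 4.
  m = 0100 → c = 0110100, weight = 3.
  m = 1100 → c = 0001000, weight = 1.
  m = 0010 → c = 1101001, weight = 4.
  m = 1010 → c = 1010101, weight = 4.
  m = 0110 → c = 1011101, weight = 5.
  m = 1110 → c = 1100001, weight = 3.
  m = 0001 → c = 0000111, weight = 3.
  m = 1001 → c = 0111011, weight = 5.
  m = 0101 → c = 0110011, weight = 4.
  m = 1101 → c = 0001111, weight = 4.
  m = 0011 → c = 1101110, weight = 5.
  m = 1011 → c = 1010010, weight = 3.
  m = 0111 → c = 1011010, weight = 4.
  m = 1111 → c = 1100110, weight = 4.
Tally weights:
  weight 0: 1 codewords.
  weight 1: 1 codewords.
  weight 3: 4 codewords.
  weight 4: 7 codewords.
  weight 5: 3 codewords.
Minimum distance d = smallest w > 0 with A_w > 0 = 1.
Sanity: Σ A_w = 16 = 2^4 = 16 ✓.


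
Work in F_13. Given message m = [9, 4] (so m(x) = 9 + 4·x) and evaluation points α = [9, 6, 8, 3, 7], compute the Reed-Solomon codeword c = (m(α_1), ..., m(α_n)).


c = [6, 7, 2, 8, 11]

Message polynomial: m(x) = 9 + 4·x (mod 13).
For each evaluation point α_i, compute m(α_i) mod 13:
  α_1 = 9: Horner steps 4 → 6, so m(9) = 6.
  α_2 = 6: Horner steps 4 → 7, so m(6) = 7.
  α_3 = 8: Horner steps 4 → 2, so m(8) = 2.
  α_4 = 3: Horner steps 4 → 8, so m(3) = 8.
  α_5 = 7: Horner steps 4 → 11, so m(7) = 11.
Codeword c = [6, 7, 2, 8, 11] ∈ F_13^5.


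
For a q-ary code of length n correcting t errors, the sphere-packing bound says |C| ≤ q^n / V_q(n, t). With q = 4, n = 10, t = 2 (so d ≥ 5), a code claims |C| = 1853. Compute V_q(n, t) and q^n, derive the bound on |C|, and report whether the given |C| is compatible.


V_q(n, t) = 436, q^n = 1048576, Hamming bound = 2404, |C| = 1853 ≤ bound (satisfied).

Step 1: Compute V_q(n, t) = Σ_{j=0}^2 C(n, j) (q−1)^j.
  j = 0: C(10,0)·(3)^0 = 1·1 = 1.
  j = 1: C(10,1)·(3)^1 = 10·3 = 30.
  j = 2: C(10,2)·(3)^2 = 45·9 = 405.
  V_q(n, t) = 1 + 30 + 405 = 436.
Step 2: q^n = 4^10 = 1048576.
Step 3: Hamming bound ⌊q^n / V_q(n,t)⌋ = ⌊1048576/436⌋ = 2404.
Step 4: Compare |C| = 1853 to 2404: satisfied.
The claimed |C| lies below the Hamming bound.


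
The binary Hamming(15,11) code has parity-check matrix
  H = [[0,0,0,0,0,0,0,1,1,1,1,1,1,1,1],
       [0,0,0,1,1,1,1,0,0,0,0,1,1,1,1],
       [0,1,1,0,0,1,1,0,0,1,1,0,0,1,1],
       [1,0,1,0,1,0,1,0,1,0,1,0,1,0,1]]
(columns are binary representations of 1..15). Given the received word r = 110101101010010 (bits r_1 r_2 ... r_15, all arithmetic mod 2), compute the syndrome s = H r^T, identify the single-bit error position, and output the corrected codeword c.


s = (1, 0, 1, 0)^T, error position = 10, corrected codeword c = 110101101110010

Compute s = H r^T mod 2 one row at a time:
  s_1 = 0 + 1 + 0 + 1 + 0 + 0 + 1 + 0 = 3 ≡ 1 (mod 2).
  s_2 = 1 + 0 + 1 + 1 + 0 + 0 + 1 + 0 = 4 ≡ 0 (mod 2).
  s_3 = 1 + 0 + 1 + 1 + 0 + 1 + 1 + 0 = 5 ≡ 1 (mod 2).
  s_4 = 1 + 0 + 0 + 1 + 1 + 1 + 0 + 0 = 4 ≡ 0 (mod 2).
s = (1, 0, 1, 0)^T — this equals column 10 of H (binary 1010), so error is at position 10.
Correct: flip bit 10 of r = 110101101010010 to get c = 110101101110010.


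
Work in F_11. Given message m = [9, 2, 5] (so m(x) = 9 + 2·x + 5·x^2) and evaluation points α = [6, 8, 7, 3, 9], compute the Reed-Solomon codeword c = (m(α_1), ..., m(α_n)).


c = [3, 4, 4, 5, 3]

Message polynomial: m(x) = 9 + 2·x + 5·x^2 (mod 11).
For each evaluation point α_i, compute m(α_i) mod 11:
  α_1 = 6: Horner steps 5 → 10 → 3, so m(6) = 3.
  α_2 = 8: Horner steps 5 → 9 → 4, so m(8) = 4.
  α_3 = 7: Horner steps 5 → 4 → 4, so m(7) = 4.
  α_4 = 3: Horner steps 5 → 6 → 5, so m(3) = 5.
  α_5 = 9: Horner steps 5 → 3 → 3, so m(9) = 3.
Codeword c = [3, 4, 4, 5, 3] ∈ F_11^5.


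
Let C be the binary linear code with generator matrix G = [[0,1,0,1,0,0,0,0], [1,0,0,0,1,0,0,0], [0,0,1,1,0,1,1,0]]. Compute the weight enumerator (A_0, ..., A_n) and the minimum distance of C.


Weight distribution: A_0 = 1, A_2 = 2, A_4 = 3, A_6 = 2. Minimum distance d = 2.

Enumerate all 2^3 = 8 messages m ∈ F_2^3.
For each, compute codeword c = mG in F_2^8, then tally its weight.
  m = 000 → c = 00000000, weight = 0.
  m = 100 → c = 01010000, weight = 2.
  m = 010 → c = 10001000, weight = 2.
  m = 110 → c = 11011000, weight = 4.
  m = 001 → c = 00110110, weight = 4.
  m = 101 → c = 01100110, weight = 4.
  m = 011 → c = 10111110, weight = 6.
  m = 111 → c = 11101110, weight = 6.
Tally weights:
  weight 0: 1 codewords.
  weight 2: 2 codewords.
  weight 4: 3 codewords.
  weight 6: 2 codewords.
Minimum distance d = smallest w > 0 with A_w > 0 = 2.
Sanity: Σ A_w = 8 = 2^3 = 8 ✓.


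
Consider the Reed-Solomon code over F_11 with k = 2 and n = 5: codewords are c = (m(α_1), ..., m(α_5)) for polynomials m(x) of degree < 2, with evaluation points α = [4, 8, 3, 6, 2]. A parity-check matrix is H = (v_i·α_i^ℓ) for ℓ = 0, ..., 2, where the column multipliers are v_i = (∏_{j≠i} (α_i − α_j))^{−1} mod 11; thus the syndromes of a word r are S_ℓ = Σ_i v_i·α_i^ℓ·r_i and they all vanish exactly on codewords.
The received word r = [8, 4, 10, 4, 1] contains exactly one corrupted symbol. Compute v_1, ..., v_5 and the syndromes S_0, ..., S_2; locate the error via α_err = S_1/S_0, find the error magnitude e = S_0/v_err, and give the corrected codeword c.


S = (9, 6, 4), error at position 2, error magnitude e = 4, c = [8, 0, 10, 4, 1].

Step 1: column multipliers v_i = (∏_{j≠i}(α_i − α_j))^{−1} mod 11.
  i = 1 (α = 4): (4−8)(4−3)(4−6)(4−2) = (−4)·1·(−2)·2 = 16 ≡ 5, so v_1 = 5^{−1} = 9 (mod 11).
  i = 2 (α = 8): (8−4)(8−3)(8−6)(8−2) = 4·5·2·6 = 240 ≡ 9, so v_2 = 9^{−1} = 5 (mod 11).
  i = 3 (α = 3): (3−4)(3−8)(3−6)(3−2) = (−1)·(−5)·(−3)·1 = −15 ≡ 7, so v_3 = 7^{−1} = 8 (mod 11).
  i = 4 (α = 6): (6−4)(6−8)(6−3)(6−2) = 2·(−2)·3·4 = −48 ≡ 7, so v_4 = 7^{−1} = 8 (mod 11).
  i = 5 (α = 2): (2−4)(2−8)(2−3)(2−6) = (−2)·(−6)·(−1)·(−4) = 48 ≡ 4, so v_5 = 4^{−1} = 3 (mod 11).
  v = [9, 5, 8, 8, 3].
Step 2: syndromes of r = [8, 4, 10, 4, 1] (all sums mod 11).
  S_0 = Σ v_i r_i = 9·8 + 5·4 + 8·10 + 8·4 + 3·1 = 207 ≡ 9.
  S_1 = Σ v_i α_i r_i = 9·4·8 + 5·8·4 + 8·3·10 + 8·6·4 + 3·2·1 = 886 ≡ 6.
  α_i^2 mod 11 = [5, 9, 9, 3, 4].
  S_2 = Σ v_i α_i^2 r_i = 9·5·8 + 5·9·4 + 8·9·10 + 8·3·4 + 3·4·1 = 1368 ≡ 4.
  S = (9, 6, 4) ≠ 0, so r is not a codeword (an error is present).
Step 3: locate the error. For a single error e at position i, S_ℓ = v_i·e·α_i^ℓ, so α_err = S_1/S_0.
  S_0^{−1} = 9^{−1} = 5 (mod 11), so α_err = 6·5 = 30 ≡ 8 = α_2. Error position i = 2.
  Consistency check: S_2/S_1 = 4·2 = 8 ≡ 8 = α_err ✓ (single-error assumption holds).
Step 4: error magnitude e = S_0/v_2 = S_0·∏_{j≠2}(α_2 − α_j) = 9·9 = 81 ≡ 4 (mod 11).
Step 5: correct position 2: c_2 = r_2 − e = 4 − 4 ≡ 0 (mod 11). Hence c = [8, 0, 10, 4, 1].
  Check: interpolating c through the α_i gives m(x) = 5 + 9·x (degree < 2) with m(α_i) = c_i for every i, so c is indeed a codeword.


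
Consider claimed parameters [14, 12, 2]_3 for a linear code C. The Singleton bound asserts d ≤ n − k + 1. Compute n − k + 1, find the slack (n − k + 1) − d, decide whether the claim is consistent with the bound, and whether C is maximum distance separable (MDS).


Singleton RHS = n − k + 1 = 3, slack = 1, bound satisfied, not MDS.

Singleton bound: d ≤ n − k + 1.
Here n = 14, k = 12, so n − k + 1 = 3.
Given d = 2, check d ≤ 3: YES.
Slack = (n − k + 1) − d = 1.
The code is NOT MDS (slack = 1 > 0).
Description: the claimed parameters are [14, 12, 2]_3; such a code would be non-MDS.


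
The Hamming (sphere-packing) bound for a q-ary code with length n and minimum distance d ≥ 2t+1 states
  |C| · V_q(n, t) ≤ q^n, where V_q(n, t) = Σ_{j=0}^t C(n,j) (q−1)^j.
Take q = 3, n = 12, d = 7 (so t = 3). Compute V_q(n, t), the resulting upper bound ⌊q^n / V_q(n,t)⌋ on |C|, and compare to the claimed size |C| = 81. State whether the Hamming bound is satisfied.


V_q(n, t) = 2049, q^n = 531441, Hamming bound = 259, |C| = 81 ≤ bound (satisfied).

Step 1: Compute V_q(n, t) = Σ_{j=0}^3 C(n, j) (q−1)^j.
  j = 0: C(12,0)·(2)^0 = 1·1 = 1.
  j = 1: C(12,1)·(2)^1 = 12·2 = 24.
  j = 2: C(12,2)·(2)^2 = 66·4 = 264.
  j = 3: C(12,3)·(2)^3 = 220·8 = 1760.
  V_q(n, t) = 1 + 24 + 264 + 1760 = 2049.
Step 2: q^n = 3^12 = 531441.
Step 3: Hamming bound ⌊q^n / V_q(n,t)⌋ = ⌊531441/2049⌋ = 259.
Step 4: Compare |C| = 81 to 259: satisfied.
The claimed |C| lies below the Hamming bound.


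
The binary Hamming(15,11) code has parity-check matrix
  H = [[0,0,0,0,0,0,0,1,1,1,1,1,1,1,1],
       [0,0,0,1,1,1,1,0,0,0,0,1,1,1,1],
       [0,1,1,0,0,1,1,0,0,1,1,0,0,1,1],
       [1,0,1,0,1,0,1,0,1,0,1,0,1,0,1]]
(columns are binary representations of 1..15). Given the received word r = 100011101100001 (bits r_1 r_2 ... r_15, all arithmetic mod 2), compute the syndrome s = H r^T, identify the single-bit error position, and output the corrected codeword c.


s = (1, 0, 0, 1)^T, error position = 9, corrected codeword c = 100011100100001

Compute s = H r^T mod 2 one row at a time:
  s_1 = 0 + 1 + 1 + 0 + 0 + 0 + 0 + 1 = 3 ≡ 1 (mod 2).
  s_2 = 0 + 1 + 1 + 1 + 0 + 0 + 0 + 1 = 4 ≡ 0 (mod 2).
  s_3 = 0 + 0 + 1 + 1 + 1 + 0 + 0 + 1 = 4 ≡ 0 (mod 2).
  s_4 = 1 + 0 + 1 + 1 + 1 + 0 + 0 + 1 = 5 ≡ 1 (mod 2).
s = (1, 0, 0, 1)^T — this equals column 9 of H (binary 1001), so error is at position 9.
Correct: flip bit 9 of r = 100011101100001 to get c = 100011100100001.


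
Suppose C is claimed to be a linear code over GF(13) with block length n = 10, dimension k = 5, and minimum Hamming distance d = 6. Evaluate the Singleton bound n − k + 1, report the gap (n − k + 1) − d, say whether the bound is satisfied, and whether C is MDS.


Singleton RHS = n − k + 1 = 6, slack = 0, bound satisfied, MDS.

Singleton bound: d ≤ n − k + 1.
Here n = 10, k = 5, so n − k + 1 = 6.
Given d = 6, check d ≤ 6: YES.
Slack = (n − k + 1) − d = 0.
The code is MDS (slack = 0).
Description: the claimed parameters are [10, 5, 6]_13; such a code would be MDS (meets Singleton bound).


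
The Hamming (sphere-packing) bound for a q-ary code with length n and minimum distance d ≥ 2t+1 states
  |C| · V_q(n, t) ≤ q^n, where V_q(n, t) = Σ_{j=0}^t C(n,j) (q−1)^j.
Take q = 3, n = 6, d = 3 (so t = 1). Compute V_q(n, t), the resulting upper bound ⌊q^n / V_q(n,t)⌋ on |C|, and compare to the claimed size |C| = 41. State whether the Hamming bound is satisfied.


V_q(n, t) = 13, q^n = 729, Hamming bound = 56, |C| = 41 ≤ bound (satisfied).

Step 1: Compute V_q(n, t) = Σ_{j=0}^1 C(n, j) (q−1)^j.
  j = 0: C(6,0)·(2)^0 = 1·1 = 1.
  j = 1: C(6,1)·(2)^1 = 6·2 = 12.
  V_q(n, t) = 1 + 12 = 13.
Step 2: q^n = 3^6 = 729.
Step 3: Hamming bound ⌊q^n / V_q(n,t)⌋ = ⌊729/13⌋ = 56.
Step 4: Compare |C| = 41 to 56: satisfied.
The claimed |C| lies below the Hamming bound.


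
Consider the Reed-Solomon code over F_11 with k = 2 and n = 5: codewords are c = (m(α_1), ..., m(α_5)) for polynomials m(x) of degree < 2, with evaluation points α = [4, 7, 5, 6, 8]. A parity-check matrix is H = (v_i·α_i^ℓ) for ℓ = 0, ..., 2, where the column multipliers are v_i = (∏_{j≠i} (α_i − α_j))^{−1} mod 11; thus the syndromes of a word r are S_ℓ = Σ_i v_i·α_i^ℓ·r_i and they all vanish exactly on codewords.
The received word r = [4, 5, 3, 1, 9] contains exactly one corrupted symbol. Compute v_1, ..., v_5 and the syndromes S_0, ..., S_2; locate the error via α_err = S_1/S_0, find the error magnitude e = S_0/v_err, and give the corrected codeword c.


S = (10, 6, 8), error at position 3, error magnitude e = 6, c = [4, 5, 8, 1, 9].

Step 1: column multipliers v_i = (∏_{j≠i}(α_i − α_j))^{−1} mod 11.
  i = 1 (α = 4): (4−7)(4−5)(4−6)(4−8) = (−3)·(−1)·(−2)·(−4) = 24 ≡ 2, so v_1 = 2^{−1} = 6 (mod 11).
  i = 2 (α = 7): (7−4)(7−5)(7−6)(7−8) = 3·2·1·(−1) = −6 ≡ 5, so v_2 = 5^{−1} = 9 (mod 11).
  i = 3 (α = 5): (5−4)(5−7)(5−6)(5−8) = 1·(−2)·(−1)·(−3) = −6 ≡ 5, so v_3 = 5^{−1} = 9 (mod 11).
  i = 4 (α = 6): (6−4)(6−7)(6−5)(6−8) = 2·(−1)·1·(−2) = 4 ≡ 4, so v_4 = 4^{−1} = 3 (mod 11).
  i = 5 (α = 8): (8−4)(8−7)(8−5)(8−6) = 4·1·3·2 = 24 ≡ 2, so v_5 = 2^{−1} = 6 (mod 11).
  v = [6, 9, 9, 3, 6].
Step 2: syndromes of r = [4, 5, 3, 1, 9] (all sums mod 11).
  S_0 = Σ v_i r_i = 6·4 + 9·5 + 9·3 + 3·1 + 6·9 = 153 ≡ 10.
  S_1 = Σ v_i α_i r_i = 6·4·4 + 9·7·5 + 9·5·3 + 3·6·1 + 6·8·9 = 996 ≡ 6.
  α_i^2 mod 11 = [5, 5, 3, 3, 9].
  S_2 = Σ v_i α_i^2 r_i = 6·5·4 + 9·5·5 + 9·3·3 + 3·3·1 + 6·9·9 = 921 ≡ 8.
  S = (10, 6, 8) ≠ 0, so r is not a codeword (an error is present).
Step 3: locate the error. For a single error e at position i, S_ℓ = v_i·e·α_i^ℓ, so α_err = S_1/S_0.
  S_0^{−1} = 10^{−1} = 10 (mod 11), so α_err = 6·10 = 60 ≡ 5 = α_3. Error position i = 3.
  Consistency check: S_2/S_1 = 8·2 = 16 ≡ 5 = α_err ✓ (single-error assumption holds).
Step 4: error magnitude e = S_0/v_3 = S_0·∏_{j≠3}(α_3 − α_j) = 10·5 = 50 ≡ 6 (mod 11).
Step 5: correct position 3: c_3 = r_3 − e = 3 − 6 ≡ 8 (mod 11). Hence c = [4, 5, 8, 1, 9].
  Check: interpolating c through the α_i gives m(x) = 10 + 4·x (degree < 2) with m(α_i) = c_i for every i, so c is indeed a codeword.


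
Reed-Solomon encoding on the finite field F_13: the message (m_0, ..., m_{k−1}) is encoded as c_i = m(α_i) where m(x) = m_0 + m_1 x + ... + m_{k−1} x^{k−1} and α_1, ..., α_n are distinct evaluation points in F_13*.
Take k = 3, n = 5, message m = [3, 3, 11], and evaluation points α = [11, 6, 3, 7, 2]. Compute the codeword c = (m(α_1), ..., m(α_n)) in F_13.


c = [2, 1, 7, 4, 1]

Message polynomial: m(x) = 3 + 3·x + 11·x^2 (mod 13).
For each evaluation point α_i, compute m(α_i) mod 13:
  α_1 = 11: Horner steps 11 → 7 → 2, so m(11) = 2.
  α_2 = 6: Horner steps 11 → 4 → 1, so m(6) = 1.
  α_3 = 3: Horner steps 11 → 10 → 7, so m(3) = 7.
  α_4 = 7: Horner steps 11 → 2 → 4, so m(7) = 4.
  α_5 = 2: Horner steps 11 → 12 → 1, so m(2) = 1.
Codeword c = [2, 1, 7, 4, 1] ∈ F_13^5.


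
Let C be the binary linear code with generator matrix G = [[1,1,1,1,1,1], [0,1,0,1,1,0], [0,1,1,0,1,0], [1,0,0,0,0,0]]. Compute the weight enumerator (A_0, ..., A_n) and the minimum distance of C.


Weight distribution: A_0 = 1, A_1 = 1, A_2 = 3, A_3 = 6, A_4 = 3, A_5 = 1, A_6 = 1. Minimum distance d = 1.

Enumerate all 2^4 = 16 messages m ∈ F_2^4.
For each, compute codeword c = mG in F_2^6, then tally its weight.
  m = 0000 → c = 000000, weight = 0.
  m = 1000 → c = 111111, weight = 6.
  m = 0100 → c = 010110, weight = 3.
  m = 1100 → c = 101001, weight = 3.
  m = 0010 → c = 011010, weight = 3.
  m = 1010 → c = 100101, weight = 3.
  m = 0110 → c = 001100, weight = 2.
  m = 1110 → c = 110011, weight = 4.
  m = 0001 → c = 100000, weight = 1.
  m = 1001 → c = 011111, weight = 5.
  m = 0101 → c = 110110, weight = 4.
  m = 1101 → c = 001001, weight = 2.
  m = 0011 → c = 111010, weight = 4.
  m = 1011 → c = 000101, weight = 2.
  m = 0111 → c = 101100, weight = 3.
  m = 1111 → c = 010011, weight = 3.
Tally weights:
  weight 0: 1 codewords.
  weight 1: 1 codewords.
  weight 2: 3 codewords.
  weight 3: 6 codewords.
  weight 4: 3 codewords.
  weight 5: 1 codewords.
  weight 6: 1 codewords.
Minimum distance d = smallest w > 0 with A_w > 0 = 1.
Sanity: Σ A_w = 16 = 2^4 = 16 ✓.


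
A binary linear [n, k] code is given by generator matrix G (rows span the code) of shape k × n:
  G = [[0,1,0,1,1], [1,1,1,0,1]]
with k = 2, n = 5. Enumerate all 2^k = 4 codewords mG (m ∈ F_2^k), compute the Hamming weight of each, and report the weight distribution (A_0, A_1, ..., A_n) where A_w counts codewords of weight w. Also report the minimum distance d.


Weight distribution: A_0 = 1, A_3 = 2, A_4 = 1. Minimum distance d = 3.

Enumerate all 2^2 = 4 messages m ∈ F_2^2.
For each, compute codeword c = mG in F_2^5, then tally its weight.
  m = 00 → c = 00000, weight = 0.
  m = 10 → c = 01011, weight = 3.
  m = 01 → c = 11101, weight = 4.
  m = 11 → c = 10110, weight = 3.
Tally weights:
  weight 0: 1 codewords.
  weight 3: 2 codewords.
  weight 4: 1 codewords.
Minimum distance d = smallest w > 0 with A_w > 0 = 3.
Sanity: Σ A_w = 4 = 2^2 = 4 ✓.


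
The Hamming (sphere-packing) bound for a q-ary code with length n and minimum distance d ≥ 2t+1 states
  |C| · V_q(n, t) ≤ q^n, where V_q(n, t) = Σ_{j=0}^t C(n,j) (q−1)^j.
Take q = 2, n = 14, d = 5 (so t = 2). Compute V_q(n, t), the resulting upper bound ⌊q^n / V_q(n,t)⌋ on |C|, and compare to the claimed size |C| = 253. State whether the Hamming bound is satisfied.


V_q(n, t) = 106, q^n = 16384, Hamming bound = 154, |C| = 253 > bound (violated).

Step 1: Compute V_q(n, t) = Σ_{j=0}^2 C(n, j) (q−1)^j.
  j = 0: C(14,0)·(1)^0 = 1·1 = 1.
  j = 1: C(14,1)·(1)^1 = 14·1 = 14.
  j = 2: C(14,2)·(1)^2 = 91·1 = 91.
  V_q(n, t) = 1 + 14 + 91 = 106.
Step 2: q^n = 2^14 = 16384.
Step 3: Hamming bound ⌊q^n / V_q(n,t)⌋ = ⌊16384/106⌋ = 154.
Step 4: Compare |C| = 253 to 154: violated.
The claimed |C| lies above the Hamming bound, so no 2-ary code of length 14 with d ≥ 5 can have 253 codewords.


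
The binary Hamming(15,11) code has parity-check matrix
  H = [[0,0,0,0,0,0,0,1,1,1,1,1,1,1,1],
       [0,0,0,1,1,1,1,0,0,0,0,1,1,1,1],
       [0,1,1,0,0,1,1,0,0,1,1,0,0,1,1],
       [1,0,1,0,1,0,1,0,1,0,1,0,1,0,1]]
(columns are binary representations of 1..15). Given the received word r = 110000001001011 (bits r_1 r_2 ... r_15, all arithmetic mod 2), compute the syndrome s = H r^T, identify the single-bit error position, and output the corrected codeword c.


s = (0, 1, 1, 1)^T, error position = 7, corrected codeword c = 110000101001011

Compute s = H r^T mod 2 one row at a time:
  s_1 = 0 + 1 + 0 + 0 + 1 + 0 + 1 + 1 = 4 ≡ 0 (mod 2).
  s_2 = 0 + 0 + 0 + 0 + 1 + 0 + 1 + 1 = 3 ≡ 1 (mod 2).
  s_3 = 1 + 0 + 0 + 0 + 0 + 0 + 1 + 1 = 3 ≡ 1 (mod 2).
  s_4 = 1 + 0 + 0 + 0 + 1 + 0 + 0 + 1 = 3 ≡ 1 (mod 2).
s = (0, 1, 1, 1)^T — this equals column 7 of H (binary 0111), so error is at position 7.
Correct: flip bit 7 of r = 110000001001011 to get c = 110000101001011.


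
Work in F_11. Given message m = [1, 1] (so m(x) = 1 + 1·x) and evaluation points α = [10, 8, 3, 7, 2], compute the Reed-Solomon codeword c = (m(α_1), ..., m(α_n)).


c = [0, 9, 4, 8, 3]

Message polynomial: m(x) = 1 + 1·x (mod 11).
For each evaluation point α_i, compute m(α_i) mod 11:
  α_1 = 10: Horner steps 1 → 0, so m(10) = 0.
  α_2 = 8: Horner steps 1 → 9, so m(8) = 9.
  α_3 = 3: Horner steps 1 → 4, so m(3) = 4.
  α_4 = 7: Horner steps 1 → 8, so m(7) = 8.
  α_5 = 2: Horner steps 1 → 3, so m(2) = 3.
Codeword c = [0, 9, 4, 8, 3] ∈ F_11^5.


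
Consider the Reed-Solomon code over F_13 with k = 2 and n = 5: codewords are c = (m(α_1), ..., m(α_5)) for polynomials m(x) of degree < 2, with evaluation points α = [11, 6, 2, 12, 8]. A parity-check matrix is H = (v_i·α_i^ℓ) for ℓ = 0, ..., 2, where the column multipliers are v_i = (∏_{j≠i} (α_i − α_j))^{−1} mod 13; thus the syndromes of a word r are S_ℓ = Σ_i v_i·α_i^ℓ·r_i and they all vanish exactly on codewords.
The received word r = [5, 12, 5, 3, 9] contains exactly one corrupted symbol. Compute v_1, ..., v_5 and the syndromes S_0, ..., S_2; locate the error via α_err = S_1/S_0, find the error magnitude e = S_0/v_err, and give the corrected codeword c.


S = (9, 8, 10), error at position 1, error magnitude e = 7, c = [11, 12, 5, 3, 9].

Step 1: column multipliers v_i = (∏_{j≠i}(α_i − α_j))^{−1} mod 13.
  i = 1 (α = 11): (11−6)(11−2)(11−12)(11−8) = 5·9·(−1)·3 = −135 ≡ 8, so v_1 = 8^{−1} = 5 (mod 13).
  i = 2 (α = 6): (6−11)(6−2)(6−12)(6−8) = (−5)·4·(−6)·(−2) = −240 ≡ 7, so v_2 = 7^{−1} = 2 (mod 13).
  i = 3 (α = 2): (2−11)(2−6)(2−12)(2−8) = (−9)·(−4)·(−10)·(−6) = 2160 ≡ 2, so v_3 = 2^{−1} = 7 (mod 13).
  i = 4 (α = 12): (12−11)(12−6)(12−2)(12−8) = 1·6·10·4 = 240 ≡ 6, so v_4 = 6^{−1} = 11 (mod 13).
  i = 5 (α = 8): (8−11)(8−6)(8−2)(8−12) = (−3)·2·6·(−4) = 144 ≡ 1, so v_5 = 1^{−1} = 1 (mod 13).
  v = [5, 2, 7, 11, 1].
Step 2: syndromes of r = [5, 12, 5, 3, 9] (all sums mod 13).
  S_0 = Σ v_i r_i = 5·5 + 2·12 + 7·5 + 11·3 + 1·9 = 126 ≡ 9.
  S_1 = Σ v_i α_i r_i = 5·11·5 + 2·6·12 + 7·2·5 + 11·12·3 + 1·8·9 = 957 ≡ 8.
  α_i^2 mod 13 = [4, 10, 4, 1, 12].
  S_2 = Σ v_i α_i^2 r_i = 5·4·5 + 2·10·12 + 7·4·5 + 11·1·3 + 1·12·9 = 621 ≡ 10.
  S = (9, 8, 10) ≠ 0, so r is not a codeword (an error is present).
Step 3: locate the error. For a single error e at position i, S_ℓ = v_i·e·α_i^ℓ, so α_err = S_1/S_0.
  S_0^{−1} = 9^{−1} = 3 (mod 13), so α_err = 8·3 = 24 ≡ 11 = α_1. Error position i = 1.
  Consistency check: S_2/S_1 = 10·5 = 50 ≡ 11 = α_err ✓ (single-error assumption holds).
Step 4: error magnitude e = S_0/v_1 = S_0·∏_{j≠1}(α_1 − α_j) = 9·8 = 72 ≡ 7 (mod 13).
Step 5: correct position 1: c_1 = r_1 − e = 5 − 7 ≡ 11 (mod 13). Hence c = [11, 12, 5, 3, 9].
  Check: interpolating c through the α_i gives m(x) = 8 + 5·x (degree < 2) with m(α_i) = c_i for every i, so c is indeed a codeword.


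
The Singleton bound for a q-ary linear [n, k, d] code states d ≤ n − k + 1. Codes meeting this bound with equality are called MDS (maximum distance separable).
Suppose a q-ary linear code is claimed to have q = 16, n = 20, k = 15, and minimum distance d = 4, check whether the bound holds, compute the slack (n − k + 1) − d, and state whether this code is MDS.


Singleton RHS = n − k + 1 = 6, slack = 2, bound satisfied, not MDS.

Singleton bound: d ≤ n − k + 1.
Here n = 20, k = 15, so n − k + 1 = 6.
Given d = 4, check d ≤ 6: YES.
Slack = (n − k + 1) − d = 2.
The code is NOT MDS (slack = 2 > 0).
Description: the claimed parameters are [20, 15, 4]_16; such a code would be non-MDS.


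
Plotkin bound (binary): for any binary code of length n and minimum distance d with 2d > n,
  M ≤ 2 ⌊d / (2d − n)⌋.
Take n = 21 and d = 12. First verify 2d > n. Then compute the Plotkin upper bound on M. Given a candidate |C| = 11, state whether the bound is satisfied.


Plotkin bound M ≤ 8; given |C| = 11 > bound (violated).

Check applicability: 2d = 24, n = 21.
2d − n = 3 > 0, so Plotkin applies.
Compute d/(2d−n) = 12/3 ≈ 4.0000.
⌊d/(2d−n)⌋ = 4.
Plotkin bound: M ≤ 2·4 = 8.
Given |C| = 11, check: VIOLATED.
This |C| is above the Plotkin bound, so no binary code with n = 21, d = 12 and 11 codewords exists.


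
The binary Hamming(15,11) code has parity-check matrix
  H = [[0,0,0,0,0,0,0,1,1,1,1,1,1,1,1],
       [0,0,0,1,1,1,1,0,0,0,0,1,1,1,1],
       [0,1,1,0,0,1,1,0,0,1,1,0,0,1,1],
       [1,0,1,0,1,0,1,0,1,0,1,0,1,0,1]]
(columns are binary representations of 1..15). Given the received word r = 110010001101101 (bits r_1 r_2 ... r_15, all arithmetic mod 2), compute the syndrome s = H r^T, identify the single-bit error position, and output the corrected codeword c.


s = (1, 0, 1, 1)^T, error position = 11, corrected codeword c = 110010001111101

Compute s = H r^T mod 2 one row at a time:
  s_1 = 0 + 1 + 1 + 0 + 1 + 1 + 0 + 1 = 5 ≡ 1 (mod 2).
  s_2 = 0 + 1 + 0 + 0 + 1 + 1 + 0 + 1 = 4 ≡ 0 (mod 2).
  s_3 = 1 + 0 + 0 + 0 + 1 + 0 + 0 + 1 = 3 ≡ 1 (mod 2).
  s_4 = 1 + 0 + 1 + 0 + 1 + 0 + 1 + 1 = 5 ≡ 1 (mod 2).
s = (1, 0, 1, 1)^T — this equals column 11 of H (binary 1011), so error is at position 11.
Correct: flip bit 11 of r = 110010001101101 to get c = 110010001111101.


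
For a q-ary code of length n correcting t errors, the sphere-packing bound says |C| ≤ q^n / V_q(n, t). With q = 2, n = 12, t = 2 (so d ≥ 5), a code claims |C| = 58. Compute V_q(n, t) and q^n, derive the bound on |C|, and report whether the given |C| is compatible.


V_q(n, t) = 79, q^n = 4096, Hamming bound = 51, |C| = 58 > bound (violated).

Step 1: Compute V_q(n, t) = Σ_{j=0}^2 C(n, j) (q−1)^j.
  j = 0: C(12,0)·(1)^0 = 1·1 = 1.
  j = 1: C(12,1)·(1)^1 = 12·1 = 12.
  j = 2: C(12,2)·(1)^2 = 66·1 = 66.
  V_q(n, t) = 1 + 12 + 66 = 79.
Step 2: q^n = 2^12 = 4096.
Step 3: Hamming bound ⌊q^n / V_q(n,t)⌋ = ⌊4096/79⌋ = 51.
Step 4: Compare |C| = 58 to 51: violated.
The claimed |C| lies above the Hamming bound, so no 2-ary code of length 12 with d ≥ 5 can have 58 codewords.


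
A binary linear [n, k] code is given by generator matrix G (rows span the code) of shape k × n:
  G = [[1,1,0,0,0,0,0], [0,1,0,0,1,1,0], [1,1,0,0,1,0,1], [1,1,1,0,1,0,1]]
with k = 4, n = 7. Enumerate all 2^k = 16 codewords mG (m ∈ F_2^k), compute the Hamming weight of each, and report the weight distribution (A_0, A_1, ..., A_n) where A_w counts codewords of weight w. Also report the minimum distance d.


Weight distribution: A_0 = 1, A_1 = 1, A_2 = 2, A_3 = 6, A_4 = 5, A_5 = 1. Minimum distance d = 1.

Enumerate all 2^4 = 16 messages m ∈ F_2^4.
For each, compute codeword c = mG in F_2^7, then tally its weight.
  m = 0000 → c = 0000000, weight = 0.
  m = 1000 → c = 1100000, weight = 2.
  m = 0100 → c = 0100110, weight = 3.
  m = 1100 → c = 1000110, weight = 3.
  m = 0010 → c = 1100101, weight = 4.
  m = 1010 → c = 0000101, weight = 2.
  m = 0110 → c = 1000011, weight = 3.
  m = 1110 → c = 0100011, weight = 3.
  m = 0001 → c = 1110101, weight = 5.
  m = 1001 → c = 0010101, weight = 3.
  m = 0101 → c = 1010011, weight = 4.
  m = 1101 → c = 0110011, weight = 4.
  m = 0011 → c = 0010000, weight = 1.
  m = 1011 → c = 1110000, weight = 3.
  m = 0111 → c = 0110110, weight = 4.
  m = 1111 → c = 1010110, weight = 4.
Tally weights:
  weight 0: 1 codewords.
  weight 1: 1 codewords.
  weight 2: 2 codewords.
  weight 3: 6 codewords.
  weight 4: 5 codewords.
  weight 5: 1 codewords.
Minimum distance d = smallest w > 0 with A_w > 0 = 1.
Sanity: Σ A_w = 16 = 2^4 = 16 ✓.


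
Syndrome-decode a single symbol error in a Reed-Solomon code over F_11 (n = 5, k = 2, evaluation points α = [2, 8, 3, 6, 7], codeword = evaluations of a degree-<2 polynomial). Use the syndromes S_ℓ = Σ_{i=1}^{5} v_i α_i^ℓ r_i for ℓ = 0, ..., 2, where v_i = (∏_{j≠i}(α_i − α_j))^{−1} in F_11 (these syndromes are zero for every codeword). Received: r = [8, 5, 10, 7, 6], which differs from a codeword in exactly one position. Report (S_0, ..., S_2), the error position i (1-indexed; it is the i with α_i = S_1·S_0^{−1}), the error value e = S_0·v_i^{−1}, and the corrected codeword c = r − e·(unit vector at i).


S = (3, 6, 1), error at position 1, error magnitude e = 8, c = [0, 5, 10, 7, 6].

Step 1: column multipliers v_i = (∏_{j≠i}(α_i − α_j))^{−1} mod 11.
  i = 1 (α = 2): (2−8)(2−3)(2−6)(2−7) = (−6)·(−1)·(−4)·(−5) = 120 ≡ 10, so v_1 = 10^{−1} = 10 (mod 11).
  i = 2 (α = 8): (8−2)(8−3)(8−6)(8−7) = 6·5·2·1 = 60 ≡ 5, so v_2 = 5^{−1} = 9 (mod 11).
  i = 3 (α = 3): (3−2)(3−8)(3−6)(3−7) = 1·(−5)·(−3)·(−4) = −60 ≡ 6, so v_3 = 6^{−1} = 2 (mod 11).
  i = 4 (α = 6): (6−2)(6−8)(6−3)(6−7) = 4·(−2)·3·(−1) = 24 ≡ 2, so v_4 = 2^{−1} = 6 (mod 11).
  i = 5 (α = 7): (7−2)(7−8)(7−3)(7−6) = 5·(−1)·4·1 = −20 ≡ 2, so v_5 = 2^{−1} = 6 (mod 11).
  v = [10, 9, 2, 6, 6].
Step 2: syndromes of r = [8, 5, 10, 7, 6] (all sums mod 11).
  S_0 = Σ v_i r_i = 10·8 + 9·5 + 2·10 + 6·7 + 6·6 = 223 ≡ 3.
  S_1 = Σ v_i α_i r_i = 10·2·8 + 9·8·5 + 2·3·10 + 6·6·7 + 6·7·6 = 1084 ≡ 6.
  α_i^2 mod 11 = [4, 9, 9, 3, 5].
  S_2 = Σ v_i α_i^2 r_i = 10·4·8 + 9·9·5 + 2·9·10 + 6·3·7 + 6·5·6 = 1211 ≡ 1.
  S = (3, 6, 1) ≠ 0, so r is not a codeword (an error is present).
Step 3: locate the error. For a single error e at position i, S_ℓ = v_i·e·α_i^ℓ, so α_err = S_1/S_0.
  S_0^{−1} = 3^{−1} = 4 (mod 11), so α_err = 6·4 = 24 ≡ 2 = α_1. Error position i = 1.
  Consistency check: S_2/S_1 = 1·2 = 2 ≡ 2 = α_err ✓ (single-error assumption holds).
Step 4: error magnitude e = S_0/v_1 = S_0·∏_{j≠1}(α_1 − α_j) = 3·10 = 30 ≡ 8 (mod 11).
Step 5: correct position 1: c_1 = r_1 − e = 8 − 8 ≡ 0 (mod 11). Hence c = [0, 5, 10, 7, 6].
  Check: interpolating c through the α_i gives m(x) = 2 + 10·x (degree < 2) with m(α_i) = c_i for every i, so c is indeed a codeword.
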